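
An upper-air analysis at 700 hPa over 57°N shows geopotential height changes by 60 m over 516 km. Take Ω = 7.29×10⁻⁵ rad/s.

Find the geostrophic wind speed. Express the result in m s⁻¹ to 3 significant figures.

9.33 m s⁻¹

Coriolis parameter at 57°N:
f = 2Ω sin φ = 2 × 7.29×10⁻⁵ × sin 57° = 1.22×10⁻⁴ s⁻¹
Height gradient: |∂Z/∂n| = 60 m / 516000 m = 1.16×10⁻⁴
On a pressure surface, geostrophic balance gives V_g = (g/f)|∂Z/∂n|:
V_g = 9.81 × 1.16×10⁻⁴ / 1.22×10⁻⁴ = 9.33 m/s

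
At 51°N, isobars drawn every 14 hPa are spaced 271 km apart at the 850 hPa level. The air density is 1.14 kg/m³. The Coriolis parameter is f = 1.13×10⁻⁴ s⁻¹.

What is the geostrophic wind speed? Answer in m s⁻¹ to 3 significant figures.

40.1 m s⁻¹

Pressure gradient: |∂P/∂n| = 1400 Pa / 271000 m = 5.17×10⁻³ Pa/m
Geostrophic balance (pressure-gradient force = Coriolis force):
V_g = (1/(fρ)) |∂P/∂n| = 5.17×10⁻³ / (1.13×10⁻⁴ × 1.14) = 40.1 m/s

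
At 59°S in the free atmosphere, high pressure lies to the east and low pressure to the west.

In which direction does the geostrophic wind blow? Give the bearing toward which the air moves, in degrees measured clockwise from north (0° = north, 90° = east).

The pressure-gradient force points toward the west (bearing 270°).
Geostrophic balance: in the Southern Hemisphere the Coriolis force deflects motion to the left, so the geostrophic wind blows 90° to the left of the pressure-gradient force (low pressure on the right).
Rotating 270° by 90° counterclockwise gives 180° — the wind blows toward the south.

180°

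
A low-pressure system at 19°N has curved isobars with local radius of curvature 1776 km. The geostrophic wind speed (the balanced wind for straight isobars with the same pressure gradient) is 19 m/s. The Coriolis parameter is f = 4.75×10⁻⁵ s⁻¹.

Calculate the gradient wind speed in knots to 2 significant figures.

Around a low, centrifugal force acts outward with Coriolis, so pressure-gradient force balances both:
(1/ρ)|∂P/∂n| = fV + V²/R  →  V² + fR·V − fR·V_g = 0
With fR = 4.75×10⁻⁵ × 1776×10³ m = 84.4 m/s:
V = [−fR + √((fR)² + 4 fR V_g)]/2 = [−84.4 + √(84.4² + 4×84.4×19)]/2 = 16 m/s
Subgeostrophic (V < V_g = 19 m/s), as expected around a low.
Converting: 16 m/s × 1.944 = 31 knots

31 knots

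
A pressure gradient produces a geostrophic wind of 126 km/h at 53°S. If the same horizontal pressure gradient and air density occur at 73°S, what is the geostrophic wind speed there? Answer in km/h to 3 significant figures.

105 km/h

With the same pressure gradient and density, V_g ∝ 1/f ∝ 1/sin φ.
V₂ = V₁ · sin φ₁ / sin φ₂ = 126 × sin 53° / sin 73°
V₂ = 126 × 0.7986/0.9563 = 105 km/h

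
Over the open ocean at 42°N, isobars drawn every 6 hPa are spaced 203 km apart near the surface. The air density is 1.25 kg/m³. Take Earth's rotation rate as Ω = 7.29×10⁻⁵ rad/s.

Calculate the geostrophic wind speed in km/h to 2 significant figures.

87 km/h

Coriolis parameter at 42°N:
f = 2Ω sin φ = 2 × 7.29×10⁻⁵ × sin 42° = 9.76×10⁻⁵ s⁻¹
Pressure gradient: |∂P/∂n| = 600 Pa / 203000 m = 2.96×10⁻³ Pa/m
Geostrophic balance (pressure-gradient force = Coriolis force):
V_g = (1/(fρ)) |∂P/∂n| = 2.96×10⁻³ / (9.76×10⁻⁵ × 1.25) = 24.2 m/s
Converting: 24.2 m/s × 3.6 = 87 km/h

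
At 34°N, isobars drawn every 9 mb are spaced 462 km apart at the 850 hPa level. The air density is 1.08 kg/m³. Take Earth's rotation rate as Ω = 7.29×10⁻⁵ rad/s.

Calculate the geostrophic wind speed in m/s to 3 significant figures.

22.1 m/s

Coriolis parameter at 34°N:
f = 2Ω sin φ = 2 × 7.29×10⁻⁵ × sin 34° = 8.15×10⁻⁵ s⁻¹
Pressure gradient: |∂P/∂n| = 900 Pa / 462000 m = 1.95×10⁻³ Pa/m
Geostrophic balance (pressure-gradient force = Coriolis force):
V_g = (1/(fρ)) |∂P/∂n| = 1.95×10⁻³ / (8.15×10⁻⁵ × 1.08) = 22.1 m/s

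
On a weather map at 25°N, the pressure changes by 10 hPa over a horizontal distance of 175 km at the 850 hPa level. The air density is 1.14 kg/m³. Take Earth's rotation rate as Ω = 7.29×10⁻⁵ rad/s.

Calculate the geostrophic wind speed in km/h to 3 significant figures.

293 km/h

Coriolis parameter at 25°N:
f = 2Ω sin φ = 2 × 7.29×10⁻⁵ × sin 25° = 6.16×10⁻⁵ s⁻¹
Pressure gradient: |∂P/∂n| = 1000 Pa / 175000 m = 5.71×10⁻³ Pa/m
Geostrophic balance (pressure-gradient force = Coriolis force):
V_g = (1/(fρ)) |∂P/∂n| = 5.71×10⁻³ / (6.16×10⁻⁵ × 1.14) = 81.3 m/s
Converting: 81.3 m/s × 3.6 = 293 km/h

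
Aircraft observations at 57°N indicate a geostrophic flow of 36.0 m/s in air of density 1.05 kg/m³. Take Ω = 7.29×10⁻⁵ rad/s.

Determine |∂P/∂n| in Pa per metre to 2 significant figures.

4.6×10⁻³ Pa/m

Coriolis parameter at 57°N:
f = 2Ω sin φ = 2 × 7.29×10⁻⁵ × sin 57° = 1.22×10⁻⁴ s⁻¹
Geostrophic balance rearranged: |∂P/∂n| = f ρ V_g
|∂P/∂n| = 1.22×10⁻⁴ × 1.05 × 36.0 = 4.62×10⁻³ Pa/m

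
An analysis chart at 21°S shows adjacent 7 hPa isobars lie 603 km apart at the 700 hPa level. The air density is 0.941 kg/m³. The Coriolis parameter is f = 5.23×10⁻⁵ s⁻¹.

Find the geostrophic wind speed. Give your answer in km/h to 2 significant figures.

85 km/h

Pressure gradient: |∂P/∂n| = 700 Pa / 603000 m = 1.16×10⁻³ Pa/m
Geostrophic balance (pressure-gradient force = Coriolis force):
V_g = (1/(fρ)) |∂P/∂n| = 1.16×10⁻³ / (5.23×10⁻⁵ × 0.941) = 23.6 m/s
Converting: 23.6 m/s × 3.6 = 85 km/h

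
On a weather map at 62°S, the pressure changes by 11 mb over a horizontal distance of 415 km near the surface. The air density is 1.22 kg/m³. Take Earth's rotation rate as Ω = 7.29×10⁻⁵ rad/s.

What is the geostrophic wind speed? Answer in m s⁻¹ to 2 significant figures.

17 m s⁻¹

Coriolis parameter at 62°S:
f = 2Ω sin φ = 2 × 7.29×10⁻⁵ × sin 62° = 1.29×10⁻⁴ s⁻¹
Pressure gradient: |∂P/∂n| = 1100 Pa / 415000 m = 2.65×10⁻³ Pa/m
Geostrophic balance (pressure-gradient force = Coriolis force):
V_g = (1/(fρ)) |∂P/∂n| = 2.65×10⁻³ / (1.29×10⁻⁴ × 1.22) = 16.9 m/s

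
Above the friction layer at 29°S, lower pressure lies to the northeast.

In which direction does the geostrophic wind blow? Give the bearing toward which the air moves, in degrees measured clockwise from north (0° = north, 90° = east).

The pressure-gradient force points toward the northeast (bearing 045°).
Geostrophic balance: in the Southern Hemisphere the Coriolis force deflects motion to the left, so the geostrophic wind blows 90° to the left of the pressure-gradient force (low pressure on the right).
Rotating 045° by 90° counterclockwise gives 315° — the wind blows toward the northwest.

315°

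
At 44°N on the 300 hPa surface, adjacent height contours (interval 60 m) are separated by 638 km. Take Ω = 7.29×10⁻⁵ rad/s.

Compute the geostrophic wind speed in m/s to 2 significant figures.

Coriolis parameter at 44°N:
f = 2Ω sin φ = 2 × 7.29×10⁻⁵ × sin 44° = 1.01×10⁻⁴ s⁻¹
Height gradient: |∂Z/∂n| = 60 m / 638000 m = 9.40×10⁻⁵
On a pressure surface, geostrophic balance gives V_g = (g/f)|∂Z/∂n|:
V_g = 9.81 × 9.40×10⁻⁵ / 1.01×10⁻⁴ = 9.11 m/s

9.1 m/s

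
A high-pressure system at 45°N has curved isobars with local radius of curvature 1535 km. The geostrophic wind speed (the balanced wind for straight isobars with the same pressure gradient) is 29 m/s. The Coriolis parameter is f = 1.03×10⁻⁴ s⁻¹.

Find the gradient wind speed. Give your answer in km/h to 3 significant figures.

138 km/h

Around a high, pressure-gradient force acts outward with centrifugal, so Coriolis balances both:
fV = (1/ρ)|∂P/∂n| + V²/R  →  V² − fR·V + fR·V_g = 0
With fR = 1.03×10⁻⁴ × 1535×10³ m = 158 m/s:
V = [fR − √((fR)² − 4 fR V_g)]/2 = [158 − √(158² − 4×158×29)]/2 = 38.3 m/s
Supergeostrophic (V > V_g = 29 m/s), as expected around a high.
Converting: 38.3 m/s × 3.6 = 138 km/h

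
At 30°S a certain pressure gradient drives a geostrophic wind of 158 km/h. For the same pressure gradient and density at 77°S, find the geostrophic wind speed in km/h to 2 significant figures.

81 km/h

With the same pressure gradient and density, V_g ∝ 1/f ∝ 1/sin φ.
V₂ = V₁ · sin φ₁ / sin φ₂ = 158 × sin 30° / sin 77°
V₂ = 158 × 0.5000/0.9744 = 81 km/h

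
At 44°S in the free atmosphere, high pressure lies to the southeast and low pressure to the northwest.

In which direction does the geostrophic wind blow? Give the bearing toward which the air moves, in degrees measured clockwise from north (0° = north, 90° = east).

225°

The pressure-gradient force points toward the northwest (bearing 315°).
Geostrophic balance: in the Southern Hemisphere the Coriolis force deflects motion to the left, so the geostrophic wind blows 90° to the left of the pressure-gradient force (low pressure on the right).
Rotating 315° by 90° counterclockwise gives 225° — the wind blows toward the southwest.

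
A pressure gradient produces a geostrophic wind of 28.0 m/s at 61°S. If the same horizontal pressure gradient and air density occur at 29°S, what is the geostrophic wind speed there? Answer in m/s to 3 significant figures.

With the same pressure gradient and density, V_g ∝ 1/f ∝ 1/sin φ.
V₂ = V₁ · sin φ₁ / sin φ₂ = 28.0 × sin 61° / sin 29°
V₂ = 28.0 × 0.8746/0.4848 = 50.5 m/s

50.5 m/s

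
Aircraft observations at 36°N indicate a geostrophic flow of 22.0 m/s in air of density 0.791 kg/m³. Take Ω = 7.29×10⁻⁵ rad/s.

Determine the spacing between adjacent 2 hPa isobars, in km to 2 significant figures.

Coriolis parameter at 36°N:
f = 2Ω sin φ = 2 × 7.29×10⁻⁵ × sin 36° = 8.57×10⁻⁵ s⁻¹
Geostrophic balance rearranged: |∂P/∂n| = f ρ V_g
|∂P/∂n| = 8.57×10⁻⁵ × 0.791 × 22.0 = 1.49×10⁻³ Pa/m
Isobar spacing: Δn = ΔP/|∂P/∂n| = 200 Pa / 1.49×10⁻³ Pa/m = 134108 m ≈ 130 km

130 km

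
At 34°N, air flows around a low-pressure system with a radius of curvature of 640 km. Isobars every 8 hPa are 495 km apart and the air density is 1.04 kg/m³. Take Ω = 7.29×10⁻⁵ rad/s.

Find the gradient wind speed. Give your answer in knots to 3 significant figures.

Coriolis parameter at 34°N:
f = 2Ω sin φ = 2 × 7.29×10⁻⁵ × sin 34° = 8.15×10⁻⁵ s⁻¹
Pressure gradient: |∂P/∂n| = 800 Pa / 495000 m = 1.62×10⁻³ Pa/m
Geostrophic speed: V_g = |∂P/∂n|/(fρ) = 1.62×10⁻³/(8.15×10⁻⁵ × 1.04) = 19.1 m/s
Around a low, centrifugal force acts outward with Coriolis, so pressure-gradient force balances both:
(1/ρ)|∂P/∂n| = fV + V²/R  →  V² + fR·V − fR·V_g = 0
With fR = 8.15×10⁻⁵ × 640×10³ m = 52.2 m/s:
V = [−fR + √((fR)² + 4 fR V_g)]/2 = [−52.2 + √(52.2² + 4×52.2×19.1)]/2 = 14.8 m/s
Subgeostrophic (V < V_g = 19.1 m/s), as expected around a low.
Converting: 14.8 m/s × 1.944 = 28.8 knots

28.8 knots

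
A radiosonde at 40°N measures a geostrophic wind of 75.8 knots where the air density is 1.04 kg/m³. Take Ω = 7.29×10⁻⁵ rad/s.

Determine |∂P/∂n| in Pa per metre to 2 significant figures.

3.8×10⁻³ Pa/m

Coriolis parameter at 40°N:
f = 2Ω sin φ = 2 × 7.29×10⁻⁵ × sin 40° = 9.37×10⁻⁵ s⁻¹
Wind speed in SI: 75.8 knots = 39.0 m/s
Geostrophic balance rearranged: |∂P/∂n| = f ρ V_g
|∂P/∂n| = 9.37×10⁻⁵ × 1.04 × 39.0 = 3.80×10⁻³ Pa/m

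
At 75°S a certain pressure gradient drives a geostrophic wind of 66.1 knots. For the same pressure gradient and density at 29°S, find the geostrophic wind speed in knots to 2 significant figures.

130 knots

With the same pressure gradient and density, V_g ∝ 1/f ∝ 1/sin φ.
V₂ = V₁ · sin φ₁ / sin φ₂ = 66.1 × sin 75° / sin 29°
V₂ = 66.1 × 0.9659/0.4848 = 130 knots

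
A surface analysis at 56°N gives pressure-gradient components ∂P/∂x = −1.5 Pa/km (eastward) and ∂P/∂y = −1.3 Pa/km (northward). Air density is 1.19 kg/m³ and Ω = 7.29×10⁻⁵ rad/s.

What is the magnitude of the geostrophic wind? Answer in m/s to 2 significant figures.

14 m/s

Coriolis parameter at 56°N:
f = 2Ω sin φ = 2 × 7.29×10⁻⁵ × sin 56° = 1.21×10⁻⁴ s⁻¹
Component geostrophic relations (x east, y north):
u_g = −(1/(fρ)) ∂P/∂y,  v_g = (1/(fρ)) ∂P/∂x
u_g = −(−1.3×10⁻³)/(1.21×10⁻⁴ × 1.19) = 9.04 m/s;  v_g = (−1.5×10⁻³)/(1.21×10⁻⁴ × 1.19) = −10.4 m/s
|V_g| = √(u_g² + v_g²) = 13.8 m/s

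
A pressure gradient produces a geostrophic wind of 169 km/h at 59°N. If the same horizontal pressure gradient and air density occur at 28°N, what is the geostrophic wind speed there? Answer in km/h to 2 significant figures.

310 km/h

With the same pressure gradient and density, V_g ∝ 1/f ∝ 1/sin φ.
V₂ = V₁ · sin φ₁ / sin φ₂ = 169 × sin 59° / sin 28°
V₂ = 169 × 0.8572/0.4695 = 310 km/h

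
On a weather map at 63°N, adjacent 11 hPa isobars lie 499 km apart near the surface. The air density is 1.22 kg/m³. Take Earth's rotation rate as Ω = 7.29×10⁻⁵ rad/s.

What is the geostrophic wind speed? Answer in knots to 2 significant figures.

Coriolis parameter at 63°N:
f = 2Ω sin φ = 2 × 7.29×10⁻⁵ × sin 63° = 1.30×10⁻⁴ s⁻¹
Pressure gradient: |∂P/∂n| = 1100 Pa / 499000 m = 2.20×10⁻³ Pa/m
Geostrophic balance (pressure-gradient force = Coriolis force):
V_g = (1/(fρ)) |∂P/∂n| = 2.20×10⁻³ / (1.30×10⁻⁴ × 1.22) = 13.9 m/s
Converting: 13.9 m/s × 1.944 = 27 knots

27 knots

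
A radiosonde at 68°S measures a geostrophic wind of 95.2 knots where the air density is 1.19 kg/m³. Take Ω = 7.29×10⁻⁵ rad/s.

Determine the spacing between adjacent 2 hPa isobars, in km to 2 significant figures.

25 km

Coriolis parameter at 68°S:
f = 2Ω sin φ = 2 × 7.29×10⁻⁵ × sin 68° = 1.35×10⁻⁴ s⁻¹
Wind speed in SI: 95.2 knots = 49.0 m/s
Geostrophic balance rearranged: |∂P/∂n| = f ρ V_g
|∂P/∂n| = 1.35×10⁻⁴ × 1.19 × 49.0 = 7.88×10⁻³ Pa/m
Isobar spacing: Δn = ΔP/|∂P/∂n| = 200 Pa / 7.88×10⁻³ Pa/m = 25385 m ≈ 25 km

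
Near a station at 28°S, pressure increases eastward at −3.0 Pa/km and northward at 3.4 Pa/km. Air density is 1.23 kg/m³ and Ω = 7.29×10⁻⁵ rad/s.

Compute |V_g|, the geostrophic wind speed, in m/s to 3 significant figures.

Coriolis parameter at 28°S:
f = 2Ω sin φ = 2 × 7.29×10⁻⁵ × sin 28° = 6.84×10⁻⁵ s⁻¹
In the Southern Hemisphere f is negative: f = −6.84×10⁻⁵ s⁻¹.
Component geostrophic relations (x east, y north):
u_g = −(1/(fρ)) ∂P/∂y,  v_g = (1/(fρ)) ∂P/∂x
u_g = −(3.4×10⁻³)/(−6.84×10⁻⁵ × 1.23) = 40.4 m/s;  v_g = (−3.0×10⁻³)/(−6.84×10⁻⁵ × 1.23) = 35.6 m/s
|V_g| = √(u_g² + v_g²) = 53.9 m/s

53.9 m/s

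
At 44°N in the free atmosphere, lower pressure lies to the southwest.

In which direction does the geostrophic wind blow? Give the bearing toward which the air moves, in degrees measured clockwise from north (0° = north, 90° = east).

315°

The pressure-gradient force points toward the southwest (bearing 225°).
Geostrophic balance: in the Northern Hemisphere the Coriolis force deflects motion to the right, so the geostrophic wind blows 90° to the right of the pressure-gradient force (low pressure on the left).
Rotating 225° by 90° clockwise gives 315° — the wind blows toward the northwest.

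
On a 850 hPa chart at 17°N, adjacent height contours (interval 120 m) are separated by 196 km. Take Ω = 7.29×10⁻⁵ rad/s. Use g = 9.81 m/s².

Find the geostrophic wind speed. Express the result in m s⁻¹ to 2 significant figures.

Coriolis parameter at 17°N:
f = 2Ω sin φ = 2 × 7.29×10⁻⁵ × sin 17° = 4.26×10⁻⁵ s⁻¹
Height gradient: |∂Z/∂n| = 120 m / 196000 m = 6.12×10⁻⁴
On a pressure surface, geostrophic balance gives V_g = (g/f)|∂Z/∂n|:
V_g = 9.81 × 6.12×10⁻⁴ / 4.26×10⁻⁵ = 141 m/s

140 m s⁻¹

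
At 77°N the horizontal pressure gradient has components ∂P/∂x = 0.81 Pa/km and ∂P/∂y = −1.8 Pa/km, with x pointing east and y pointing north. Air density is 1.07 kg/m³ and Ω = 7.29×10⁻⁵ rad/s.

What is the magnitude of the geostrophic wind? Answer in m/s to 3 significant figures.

Coriolis parameter at 77°N:
f = 2Ω sin φ = 2 × 7.29×10⁻⁵ × sin 77° = 1.42×10⁻⁴ s⁻¹
Component geostrophic relations (x east, y north):
u_g = −(1/(fρ)) ∂P/∂y,  v_g = (1/(fρ)) ∂P/∂x
u_g = −(−1.8×10⁻³)/(1.42×10⁻⁴ × 1.07) = 11.8 m/s;  v_g = (0.81×10⁻³)/(1.42×10⁻⁴ × 1.07) = 5.33 m/s
|V_g| = √(u_g² + v_g²) = 13.0 m/s

13.0 m/s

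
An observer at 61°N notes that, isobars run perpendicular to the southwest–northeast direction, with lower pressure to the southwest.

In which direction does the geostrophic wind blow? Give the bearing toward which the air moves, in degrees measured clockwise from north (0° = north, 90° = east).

315°

The pressure-gradient force points toward the southwest (bearing 225°).
Geostrophic balance: in the Northern Hemisphere the Coriolis force deflects motion to the right, so the geostrophic wind blows 90° to the right of the pressure-gradient force (low pressure on the left).
Rotating 225° by 90° clockwise gives 315° — the wind blows toward the northwest.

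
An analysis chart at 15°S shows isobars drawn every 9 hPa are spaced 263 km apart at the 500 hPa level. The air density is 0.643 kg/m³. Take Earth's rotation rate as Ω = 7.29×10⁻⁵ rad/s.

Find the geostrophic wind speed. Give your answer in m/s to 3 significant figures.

141 m/s

Coriolis parameter at 15°S:
f = 2Ω sin φ = 2 × 7.29×10⁻⁵ × sin 15° = 3.77×10⁻⁵ s⁻¹
Pressure gradient: |∂P/∂n| = 900 Pa / 263000 m = 3.42×10⁻³ Pa/m
Geostrophic balance (pressure-gradient force = Coriolis force):
V_g = (1/(fρ)) |∂P/∂n| = 3.42×10⁻³ / (3.77×10⁻⁵ × 0.643) = 141 m/s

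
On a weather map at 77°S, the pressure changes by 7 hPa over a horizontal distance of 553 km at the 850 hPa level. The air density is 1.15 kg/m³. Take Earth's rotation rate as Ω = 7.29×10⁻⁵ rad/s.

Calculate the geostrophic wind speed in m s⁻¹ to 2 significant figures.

7.7 m s⁻¹

Coriolis parameter at 77°S:
f = 2Ω sin φ = 2 × 7.29×10⁻⁵ × sin 77° = 1.42×10⁻⁴ s⁻¹
Pressure gradient: |∂P/∂n| = 700 Pa / 553000 m = 1.27×10⁻³ Pa/m
Geostrophic balance (pressure-gradient force = Coriolis force):
V_g = (1/(fρ)) |∂P/∂n| = 1.27×10⁻³ / (1.42×10⁻⁴ × 1.15) = 7.75 m/s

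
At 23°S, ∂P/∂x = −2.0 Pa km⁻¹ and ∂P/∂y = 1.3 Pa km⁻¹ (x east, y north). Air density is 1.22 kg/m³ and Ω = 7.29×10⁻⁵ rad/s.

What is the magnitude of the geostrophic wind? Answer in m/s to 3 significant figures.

34.3 m/s

Coriolis parameter at 23°S:
f = 2Ω sin φ = 2 × 7.29×10⁻⁵ × sin 23° = 5.70×10⁻⁵ s⁻¹
In the Southern Hemisphere f is negative: f = −5.70×10⁻⁵ s⁻¹.
Component geostrophic relations (x east, y north):
u_g = −(1/(fρ)) ∂P/∂y,  v_g = (1/(fρ)) ∂P/∂x
u_g = −(1.3×10⁻³)/(−5.70×10⁻⁵ × 1.22) = 18.7 m/s;  v_g = (−2.0×10⁻³)/(−5.70×10⁻⁵ × 1.22) = 28.8 m/s
|V_g| = √(u_g² + v_g²) = 34.3 m/s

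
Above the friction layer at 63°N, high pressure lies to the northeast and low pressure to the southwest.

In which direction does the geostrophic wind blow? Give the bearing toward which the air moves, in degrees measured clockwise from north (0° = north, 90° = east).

The pressure-gradient force points toward the southwest (bearing 225°).
Geostrophic balance: in the Northern Hemisphere the Coriolis force deflects motion to the right, so the geostrophic wind blows 90° to the right of the pressure-gradient force (low pressure on the left).
Rotating 225° by 90° clockwise gives 315° — the wind blows toward the northwest.

315°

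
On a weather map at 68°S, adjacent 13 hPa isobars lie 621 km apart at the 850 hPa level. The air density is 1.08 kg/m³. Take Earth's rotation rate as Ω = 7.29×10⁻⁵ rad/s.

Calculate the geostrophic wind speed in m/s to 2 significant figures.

14 m/s

Coriolis parameter at 68°S:
f = 2Ω sin φ = 2 × 7.29×10⁻⁵ × sin 68° = 1.35×10⁻⁴ s⁻¹
Pressure gradient: |∂P/∂n| = 1300 Pa / 621000 m = 2.09×10⁻³ Pa/m
Geostrophic balance (pressure-gradient force = Coriolis force):
V_g = (1/(fρ)) |∂P/∂n| = 2.09×10⁻³ / (1.35×10⁻⁴ × 1.08) = 14.3 m/s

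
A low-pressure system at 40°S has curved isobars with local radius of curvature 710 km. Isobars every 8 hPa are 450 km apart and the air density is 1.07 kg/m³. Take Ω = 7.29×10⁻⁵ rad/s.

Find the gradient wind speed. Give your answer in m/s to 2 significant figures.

Coriolis parameter at 40°S:
f = 2Ω sin φ = 2 × 7.29×10⁻⁵ × sin 40° = 9.37×10⁻⁵ s⁻¹
Pressure gradient: |∂P/∂n| = 800 Pa / 450000 m = 1.78×10⁻³ Pa/m
Geostrophic speed: V_g = |∂P/∂n|/(fρ) = 1.78×10⁻³/(9.37×10⁻⁵ × 1.07) = 17.7 m/s
Around a low, centrifugal force acts outward with Coriolis, so pressure-gradient force balances both:
(1/ρ)|∂P/∂n| = fV + V²/R  →  V² + fR·V − fR·V_g = 0
With fR = 9.37×10⁻⁵ × 710×10³ m = 66.5 m/s:
V = [−fR + √((fR)² + 4 fR V_g)]/2 = [−66.5 + √(66.5² + 4×66.5×17.7)]/2 = 14.5 m/s
Subgeostrophic (V < V_g = 17.7 m/s), as expected around a low.

15 m/s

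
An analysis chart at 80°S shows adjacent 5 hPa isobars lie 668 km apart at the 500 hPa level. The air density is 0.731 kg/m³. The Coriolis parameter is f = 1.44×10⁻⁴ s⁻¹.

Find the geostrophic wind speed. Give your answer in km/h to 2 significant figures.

26 km/h

Pressure gradient: |∂P/∂n| = 500 Pa / 668000 m = 7.49×10⁻⁴ Pa/m
Geostrophic balance (pressure-gradient force = Coriolis force):
V_g = (1/(fρ)) |∂P/∂n| = 7.49×10⁻⁴ / (1.44×10⁻⁴ × 0.731) = 7.11 m/s
Converting: 7.11 m/s × 3.6 = 26 km/h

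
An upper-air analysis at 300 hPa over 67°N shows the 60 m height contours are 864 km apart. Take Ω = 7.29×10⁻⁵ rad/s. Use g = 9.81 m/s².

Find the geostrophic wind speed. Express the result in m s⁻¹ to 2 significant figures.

Coriolis parameter at 67°N:
f = 2Ω sin φ = 2 × 7.29×10⁻⁵ × sin 67° = 1.34×10⁻⁴ s⁻¹
Height gradient: |∂Z/∂n| = 60 m / 864000 m = 6.94×10⁻⁵
On a pressure surface, geostrophic balance gives V_g = (g/f)|∂Z/∂n|:
V_g = 9.81 × 6.94×10⁻⁵ / 1.34×10⁻⁴ = 5.08 m/s

5.1 m s⁻¹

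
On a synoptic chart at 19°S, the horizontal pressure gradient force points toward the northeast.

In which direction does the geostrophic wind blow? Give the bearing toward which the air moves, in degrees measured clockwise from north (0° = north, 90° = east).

The pressure-gradient force points toward the northeast (bearing 045°).
Geostrophic balance: in the Southern Hemisphere the Coriolis force deflects motion to the left, so the geostrophic wind blows 90° to the left of the pressure-gradient force (low pressure on the right).
Rotating 045° by 90° counterclockwise gives 315° — the wind blows toward the northwest.

315°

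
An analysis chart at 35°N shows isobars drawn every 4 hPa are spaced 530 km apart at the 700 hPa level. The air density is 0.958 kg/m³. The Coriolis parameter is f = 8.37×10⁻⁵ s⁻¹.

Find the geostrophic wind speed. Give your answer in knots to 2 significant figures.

18 knots

Pressure gradient: |∂P/∂n| = 400 Pa / 530000 m = 7.55×10⁻⁴ Pa/m
Geostrophic balance (pressure-gradient force = Coriolis force):
V_g = (1/(fρ)) |∂P/∂n| = 7.55×10⁻⁴ / (8.37×10⁻⁵ × 0.958) = 9.41 m/s
Converting: 9.41 m/s × 1.944 = 18 knots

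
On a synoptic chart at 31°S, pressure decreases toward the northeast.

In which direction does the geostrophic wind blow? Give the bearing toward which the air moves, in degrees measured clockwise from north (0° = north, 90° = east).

The pressure-gradient force points toward the northeast (bearing 045°).
Geostrophic balance: in the Southern Hemisphere the Coriolis force deflects motion to the left, so the geostrophic wind blows 90° to the left of the pressure-gradient force (low pressure on the right).
Rotating 045° by 90° counterclockwise gives 315° — the wind blows toward the northwest.

315°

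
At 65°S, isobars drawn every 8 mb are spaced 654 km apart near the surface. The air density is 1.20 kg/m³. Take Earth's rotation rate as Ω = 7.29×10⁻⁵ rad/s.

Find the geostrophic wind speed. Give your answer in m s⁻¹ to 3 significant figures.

7.71 m s⁻¹

Coriolis parameter at 65°S:
f = 2Ω sin φ = 2 × 7.29×10⁻⁵ × sin 65° = 1.32×10⁻⁴ s⁻¹
Pressure gradient: |∂P/∂n| = 800 Pa / 654000 m = 1.22×10⁻³ Pa/m
Geostrophic balance (pressure-gradient force = Coriolis force):
V_g = (1/(fρ)) |∂P/∂n| = 1.22×10⁻³ / (1.32×10⁻⁴ × 1.20) = 7.71 m/s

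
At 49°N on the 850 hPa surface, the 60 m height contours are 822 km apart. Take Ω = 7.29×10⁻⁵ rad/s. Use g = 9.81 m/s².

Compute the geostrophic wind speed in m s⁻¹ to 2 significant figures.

Coriolis parameter at 49°N:
f = 2Ω sin φ = 2 × 7.29×10⁻⁵ × sin 49° = 1.10×10⁻⁴ s⁻¹
Height gradient: |∂Z/∂n| = 60 m / 822000 m = 7.30×10⁻⁵
On a pressure surface, geostrophic balance gives V_g = (g/f)|∂Z/∂n|:
V_g = 9.81 × 7.30×10⁻⁵ / 1.10×10⁻⁴ = 6.51 m/s

6.5 m s⁻¹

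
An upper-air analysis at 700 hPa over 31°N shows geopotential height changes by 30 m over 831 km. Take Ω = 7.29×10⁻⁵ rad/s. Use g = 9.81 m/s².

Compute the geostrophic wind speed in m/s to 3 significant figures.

4.72 m/s

Coriolis parameter at 31°N:
f = 2Ω sin φ = 2 × 7.29×10⁻⁵ × sin 31° = 7.51×10⁻⁵ s⁻¹
Height gradient: |∂Z/∂n| = 30 m / 831000 m = 3.61×10⁻⁵
On a pressure surface, geostrophic balance gives V_g = (g/f)|∂Z/∂n|:
V_g = 9.81 × 3.61×10⁻⁵ / 7.51×10⁻⁵ = 4.72 m/s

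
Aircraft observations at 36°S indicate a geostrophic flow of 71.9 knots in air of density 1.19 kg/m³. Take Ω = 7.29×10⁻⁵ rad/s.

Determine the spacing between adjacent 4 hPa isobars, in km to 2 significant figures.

Coriolis parameter at 36°S:
f = 2Ω sin φ = 2 × 7.29×10⁻⁵ × sin 36° = 8.57×10⁻⁵ s⁻¹
Wind speed in SI: 71.9 knots = 37.0 m/s
Geostrophic balance rearranged: |∂P/∂n| = f ρ V_g
|∂P/∂n| = 8.57×10⁻⁵ × 1.19 × 37.0 = 3.77×10⁻³ Pa/m
Isobar spacing: Δn = ΔP/|∂P/∂n| = 400 Pa / 3.77×10⁻³ Pa/m = 106040 m ≈ 110 km

110 km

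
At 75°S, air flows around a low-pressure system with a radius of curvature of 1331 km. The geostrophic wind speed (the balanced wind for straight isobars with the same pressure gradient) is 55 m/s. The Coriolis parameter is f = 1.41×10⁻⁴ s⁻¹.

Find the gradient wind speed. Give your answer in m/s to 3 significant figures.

44.5 m/s

Around a low, centrifugal force acts outward with Coriolis, so pressure-gradient force balances both:
(1/ρ)|∂P/∂n| = fV + V²/R  →  V² + fR·V − fR·V_g = 0
With fR = 1.41×10⁻⁴ × 1331×10³ m = 188 m/s:
V = [−fR + √((fR)² + 4 fR V_g)]/2 = [−188 + √(188² + 4×188×55)]/2 = 44.5 m/s
Subgeostrophic (V < V_g = 55 m/s), as expected around a low.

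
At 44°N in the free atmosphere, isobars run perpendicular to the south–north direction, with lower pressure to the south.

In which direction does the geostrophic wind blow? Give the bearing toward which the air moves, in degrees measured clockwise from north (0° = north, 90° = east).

270°

The pressure-gradient force points toward the south (bearing 180°).
Geostrophic balance: in the Northern Hemisphere the Coriolis force deflects motion to the right, so the geostrophic wind blows 90° to the right of the pressure-gradient force (low pressure on the left).
Rotating 180° by 90° clockwise gives 270° — the wind blows toward the west.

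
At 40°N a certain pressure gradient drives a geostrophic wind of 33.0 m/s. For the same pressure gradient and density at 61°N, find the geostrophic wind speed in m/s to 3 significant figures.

24.3 m/s

With the same pressure gradient and density, V_g ∝ 1/f ∝ 1/sin φ.
V₂ = V₁ · sin φ₁ / sin φ₂ = 33.0 × sin 40° / sin 61°
V₂ = 33.0 × 0.6428/0.8746 = 24.3 m/s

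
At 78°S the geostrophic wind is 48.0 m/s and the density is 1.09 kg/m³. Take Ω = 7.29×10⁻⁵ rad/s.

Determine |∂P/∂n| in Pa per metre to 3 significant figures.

7.46×10⁻³ Pa/m

Coriolis parameter at 78°S:
f = 2Ω sin φ = 2 × 7.29×10⁻⁵ × sin 78° = 1.43×10⁻⁴ s⁻¹
Geostrophic balance rearranged: |∂P/∂n| = f ρ V_g
|∂P/∂n| = 1.43×10⁻⁴ × 1.09 × 48.0 = 7.46×10⁻³ Pa/m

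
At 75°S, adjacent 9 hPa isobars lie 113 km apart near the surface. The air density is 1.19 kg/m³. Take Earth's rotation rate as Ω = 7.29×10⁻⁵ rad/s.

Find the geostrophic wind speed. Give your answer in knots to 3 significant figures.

Coriolis parameter at 75°S:
f = 2Ω sin φ = 2 × 7.29×10⁻⁵ × sin 75° = 1.41×10⁻⁴ s⁻¹
Pressure gradient: |∂P/∂n| = 900 Pa / 113000 m = 7.96×10⁻³ Pa/m
Geostrophic balance (pressure-gradient force = Coriolis force):
V_g = (1/(fρ)) |∂P/∂n| = 7.96×10⁻³ / (1.41×10⁻⁴ × 1.19) = 47.5 m/s
Converting: 47.5 m/s × 1.944 = 92.4 knots

92.4 knots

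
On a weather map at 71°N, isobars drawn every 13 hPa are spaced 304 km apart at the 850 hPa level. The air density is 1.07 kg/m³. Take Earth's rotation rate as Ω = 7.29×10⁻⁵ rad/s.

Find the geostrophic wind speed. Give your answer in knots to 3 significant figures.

Coriolis parameter at 71°N:
f = 2Ω sin φ = 2 × 7.29×10⁻⁵ × sin 71° = 1.38×10⁻⁴ s⁻¹
Pressure gradient: |∂P/∂n| = 1300 Pa / 304000 m = 4.28×10⁻³ Pa/m
Geostrophic balance (pressure-gradient force = Coriolis force):
V_g = (1/(fρ)) |∂P/∂n| = 4.28×10⁻³ / (1.38×10⁻⁴ × 1.07) = 29.0 m/s
Converting: 29.0 m/s × 1.944 = 56.4 knots

56.4 knots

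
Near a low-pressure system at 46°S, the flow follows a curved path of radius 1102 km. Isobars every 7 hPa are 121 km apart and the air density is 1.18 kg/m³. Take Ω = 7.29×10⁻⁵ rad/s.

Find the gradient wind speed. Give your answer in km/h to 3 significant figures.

Coriolis parameter at 46°S:
f = 2Ω sin φ = 2 × 7.29×10⁻⁵ × sin 46° = 1.05×10⁻⁴ s⁻¹
Pressure gradient: |∂P/∂n| = 700 Pa / 121000 m = 5.79×10⁻³ Pa/m
Geostrophic speed: V_g = |∂P/∂n|/(fρ) = 5.79×10⁻³/(1.05×10⁻⁴ × 1.18) = 46.7 m/s
Around a low, centrifugal force acts outward with Coriolis, so pressure-gradient force balances both:
(1/ρ)|∂P/∂n| = fV + V²/R  →  V² + fR·V − fR·V_g = 0
With fR = 1.05×10⁻⁴ × 1102×10³ m = 116 m/s:
V = [−fR + √((fR)² + 4 fR V_g)]/2 = [−116 + √(116² + 4×116×46.7)]/2 = 35.7 m/s
Subgeostrophic (V < V_g = 46.7 m/s), as expected around a low.
Converting: 35.7 m/s × 3.6 = 129 km/h

129 km/h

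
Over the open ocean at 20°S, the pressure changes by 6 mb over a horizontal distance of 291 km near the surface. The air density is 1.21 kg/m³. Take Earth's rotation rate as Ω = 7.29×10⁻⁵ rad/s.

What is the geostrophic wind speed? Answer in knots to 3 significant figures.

Coriolis parameter at 20°S:
f = 2Ω sin φ = 2 × 7.29×10⁻⁵ × sin 20° = 4.99×10⁻⁵ s⁻¹
Pressure gradient: |∂P/∂n| = 600 Pa / 291000 m = 2.06×10⁻³ Pa/m
Geostrophic balance (pressure-gradient force = Coriolis force):
V_g = (1/(fρ)) |∂P/∂n| = 2.06×10⁻³ / (4.99×10⁻⁵ × 1.21) = 34.2 m/s
Converting: 34.2 m/s × 1.944 = 66.4 knots

66.4 knots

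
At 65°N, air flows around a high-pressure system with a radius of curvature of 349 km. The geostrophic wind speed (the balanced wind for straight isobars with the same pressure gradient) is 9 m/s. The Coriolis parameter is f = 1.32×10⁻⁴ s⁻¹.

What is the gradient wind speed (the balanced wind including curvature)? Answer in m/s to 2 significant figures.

Around a high, pressure-gradient force acts outward with centrifugal, so Coriolis balances both:
fV = (1/ρ)|∂P/∂n| + V²/R  →  V² − fR·V + fR·V_g = 0
With fR = 1.32×10⁻⁴ × 349×10³ m = 46.1 m/s:
V = [fR − √((fR)² − 4 fR V_g)]/2 = [46.1 − √(46.1² − 4×46.1×9)]/2 = 12.3 m/s
Supergeostrophic (V > V_g = 9 m/s), as expected around a high.

12 m/s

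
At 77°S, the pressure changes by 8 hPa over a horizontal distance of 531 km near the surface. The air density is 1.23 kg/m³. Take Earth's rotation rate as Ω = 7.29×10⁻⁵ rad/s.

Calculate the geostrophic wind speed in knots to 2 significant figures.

Coriolis parameter at 77°S:
f = 2Ω sin φ = 2 × 7.29×10⁻⁵ × sin 77° = 1.42×10⁻⁴ s⁻¹
Pressure gradient: |∂P/∂n| = 800 Pa / 531000 m = 1.51×10⁻³ Pa/m
Geostrophic balance (pressure-gradient force = Coriolis force):
V_g = (1/(fρ)) |∂P/∂n| = 1.51×10⁻³ / (1.42×10⁻⁴ × 1.23) = 8.62 m/s
Converting: 8.62 m/s × 1.944 = 17 knots

17 knots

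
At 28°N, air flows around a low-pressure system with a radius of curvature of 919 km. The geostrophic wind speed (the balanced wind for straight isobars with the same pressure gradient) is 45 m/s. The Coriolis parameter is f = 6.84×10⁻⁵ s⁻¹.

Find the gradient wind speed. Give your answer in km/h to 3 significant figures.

Around a low, centrifugal force acts outward with Coriolis, so pressure-gradient force balances both:
(1/ρ)|∂P/∂n| = fV + V²/R  →  V² + fR·V − fR·V_g = 0
With fR = 6.84×10⁻⁵ × 919×10³ m = 62.9 m/s:
V = [−fR + √((fR)² + 4 fR V_g)]/2 = [−62.9 + √(62.9² + 4×62.9×45)]/2 = 30.3 m/s
Subgeostrophic (V < V_g = 45 m/s), as expected around a low.
Converting: 30.3 m/s × 3.6 = 109 km/h

109 km/h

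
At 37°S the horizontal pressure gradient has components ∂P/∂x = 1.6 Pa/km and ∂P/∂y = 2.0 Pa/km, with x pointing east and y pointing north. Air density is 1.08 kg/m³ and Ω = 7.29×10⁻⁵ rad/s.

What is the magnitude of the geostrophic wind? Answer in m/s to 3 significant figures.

27.0 m/s

Coriolis parameter at 37°S:
f = 2Ω sin φ = 2 × 7.29×10⁻⁵ × sin 37° = 8.77×10⁻⁵ s⁻¹
In the Southern Hemisphere f is negative: f = −8.77×10⁻⁵ s⁻¹.
Component geostrophic relations (x east, y north):
u_g = −(1/(fρ)) ∂P/∂y,  v_g = (1/(fρ)) ∂P/∂x
u_g = −(2.0×10⁻³)/(−8.77×10⁻⁵ × 1.08) = 21.1 m/s;  v_g = (1.6×10⁻³)/(−8.77×10⁻⁵ × 1.08) = −16.9 m/s
|V_g| = √(u_g² + v_g²) = 27.0 m/s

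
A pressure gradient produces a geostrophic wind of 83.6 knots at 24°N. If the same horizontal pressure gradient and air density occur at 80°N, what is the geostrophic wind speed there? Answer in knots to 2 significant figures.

With the same pressure gradient and density, V_g ∝ 1/f ∝ 1/sin φ.
V₂ = V₁ · sin φ₁ / sin φ₂ = 83.6 × sin 24° / sin 80°
V₂ = 83.6 × 0.4067/0.9848 = 35 knots

35 knots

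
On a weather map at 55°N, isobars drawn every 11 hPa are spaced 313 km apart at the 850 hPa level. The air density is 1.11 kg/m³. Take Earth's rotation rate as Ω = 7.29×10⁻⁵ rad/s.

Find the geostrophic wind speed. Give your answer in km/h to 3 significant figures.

Coriolis parameter at 55°N:
f = 2Ω sin φ = 2 × 7.29×10⁻⁵ × sin 55° = 1.19×10⁻⁴ s⁻¹
Pressure gradient: |∂P/∂n| = 1100 Pa / 313000 m = 3.51×10⁻³ Pa/m
Geostrophic balance (pressure-gradient force = Coriolis force):
V_g = (1/(fρ)) |∂P/∂n| = 3.51×10⁻³ / (1.19×10⁻⁴ × 1.11) = 26.5 m/s
Converting: 26.5 m/s × 3.6 = 95.4 km/h

95.4 km/h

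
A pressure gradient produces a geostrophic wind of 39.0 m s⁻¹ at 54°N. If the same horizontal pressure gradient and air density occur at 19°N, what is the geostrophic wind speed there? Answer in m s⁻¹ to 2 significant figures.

97 m s⁻¹

With the same pressure gradient and density, V_g ∝ 1/f ∝ 1/sin φ.
V₂ = V₁ · sin φ₁ / sin φ₂ = 39.0 × sin 54° / sin 19°
V₂ = 39.0 × 0.8090/0.3256 = 97 m s⁻¹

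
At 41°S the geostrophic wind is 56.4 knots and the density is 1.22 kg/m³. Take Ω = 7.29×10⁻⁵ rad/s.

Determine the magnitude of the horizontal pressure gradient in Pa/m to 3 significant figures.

Coriolis parameter at 41°S:
f = 2Ω sin φ = 2 × 7.29×10⁻⁵ × sin 41° = 9.57×10⁻⁵ s⁻¹
Wind speed in SI: 56.4 knots = 29.0 m/s
Geostrophic balance rearranged: |∂P/∂n| = f ρ V_g
|∂P/∂n| = 9.57×10⁻⁵ × 1.22 × 29.0 = 3.39×10⁻³ Pa/m

3.39×10⁻³ Pa/m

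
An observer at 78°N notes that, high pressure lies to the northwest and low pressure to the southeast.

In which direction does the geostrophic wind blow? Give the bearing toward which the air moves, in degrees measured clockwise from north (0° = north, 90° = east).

The pressure-gradient force points toward the southeast (bearing 135°).
Geostrophic balance: in the Northern Hemisphere the Coriolis force deflects motion to the right, so the geostrophic wind blows 90° to the right of the pressure-gradient force (low pressure on the left).
Rotating 135° by 90° clockwise gives 225° — the wind blows toward the southwest.

225°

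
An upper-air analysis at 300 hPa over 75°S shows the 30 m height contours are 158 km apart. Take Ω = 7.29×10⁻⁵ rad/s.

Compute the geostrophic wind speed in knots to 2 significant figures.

26 knots

Coriolis parameter at 75°S:
f = 2Ω sin φ = 2 × 7.29×10⁻⁵ × sin 75° = 1.41×10⁻⁴ s⁻¹
Height gradient: |∂Z/∂n| = 30 m / 158000 m = 1.90×10⁻⁴
On a pressure surface, geostrophic balance gives V_g = (g/f)|∂Z/∂n|:
V_g = 9.81 × 1.90×10⁻⁴ / 1.41×10⁻⁴ = 13.2 m/s
Converting: 13.2 m/s × 1.944 = 26 knots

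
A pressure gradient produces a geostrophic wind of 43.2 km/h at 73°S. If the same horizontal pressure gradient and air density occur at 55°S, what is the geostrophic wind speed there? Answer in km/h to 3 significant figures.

With the same pressure gradient and density, V_g ∝ 1/f ∝ 1/sin φ.
V₂ = V₁ · sin φ₁ / sin φ₂ = 43.2 × sin 73° / sin 55°
V₂ = 43.2 × 0.9563/0.8192 = 50.4 km/h

50.4 km/h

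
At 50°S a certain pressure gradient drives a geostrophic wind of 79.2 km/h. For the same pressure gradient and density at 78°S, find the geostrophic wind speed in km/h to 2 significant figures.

62 km/h

With the same pressure gradient and density, V_g ∝ 1/f ∝ 1/sin φ.
V₂ = V₁ · sin φ₁ / sin φ₂ = 79.2 × sin 50° / sin 78°
V₂ = 79.2 × 0.7660/0.9781 = 62 km/h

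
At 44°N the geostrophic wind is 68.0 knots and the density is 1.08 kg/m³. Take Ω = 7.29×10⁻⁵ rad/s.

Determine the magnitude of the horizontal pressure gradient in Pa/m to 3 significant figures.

3.83×10⁻³ Pa/m

Coriolis parameter at 44°N:
f = 2Ω sin φ = 2 × 7.29×10⁻⁵ × sin 44° = 1.01×10⁻⁴ s⁻¹
Wind speed in SI: 68.0 knots = 35.0 m/s
Geostrophic balance rearranged: |∂P/∂n| = f ρ V_g
|∂P/∂n| = 1.01×10⁻⁴ × 1.08 × 35.0 = 3.83×10⁻³ Pa/m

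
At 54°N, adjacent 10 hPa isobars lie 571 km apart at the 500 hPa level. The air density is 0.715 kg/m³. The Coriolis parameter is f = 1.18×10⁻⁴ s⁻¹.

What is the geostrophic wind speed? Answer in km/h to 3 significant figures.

74.7 km/h

Pressure gradient: |∂P/∂n| = 1000 Pa / 571000 m = 1.75×10⁻³ Pa/m
Geostrophic balance (pressure-gradient force = Coriolis force):
V_g = (1/(fρ)) |∂P/∂n| = 1.75×10⁻³ / (1.18×10⁻⁴ × 0.715) = 20.8 m/s
Converting: 20.8 m/s × 3.6 = 74.7 km/h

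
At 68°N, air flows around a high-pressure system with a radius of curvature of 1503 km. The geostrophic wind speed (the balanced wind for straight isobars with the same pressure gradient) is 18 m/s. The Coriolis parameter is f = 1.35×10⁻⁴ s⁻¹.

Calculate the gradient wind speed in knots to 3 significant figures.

38.8 knots

Around a high, pressure-gradient force acts outward with centrifugal, so Coriolis balances both:
fV = (1/ρ)|∂P/∂n| + V²/R  →  V² − fR·V + fR·V_g = 0
With fR = 1.35×10⁻⁴ × 1503×10³ m = 203 m/s:
V = [fR − √((fR)² − 4 fR V_g)]/2 = [203 − √(203² − 4×203×18)]/2 = 20 m/s
Supergeostrophic (V > V_g = 18 m/s), as expected around a high.
Converting: 20 m/s × 1.944 = 38.8 knots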